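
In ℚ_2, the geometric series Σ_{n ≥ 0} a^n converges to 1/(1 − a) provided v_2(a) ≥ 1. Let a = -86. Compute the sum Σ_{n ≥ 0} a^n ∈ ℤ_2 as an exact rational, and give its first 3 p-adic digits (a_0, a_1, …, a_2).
Σ a^n = 1/(1 − a) = 1/87;  first 3 digits = (1, 1, 1)

v_2(a) = 1 ≥ 1, so the series converges in ℤ_2 to 1/(1 − a) = 1/(1 − (-86)) = 1/87. Expand this rational in ℤ_2: compute digits iteratively via d_i = x_i mod 2, x_{i+1} = (x_i − d_i)/2. The first 3 digits are (1, 1, 1).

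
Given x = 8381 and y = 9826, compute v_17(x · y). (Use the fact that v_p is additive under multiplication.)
v_17(82351706) = 5

v_p(x) = 2 (factor: 8381 = 17^2 · 29); v_p(y) = 3 (factor: 9826 = 17^3 · 2). Additivity: v_p(xy) = v_p(x) + v_p(y) = 2 + 3 = 5. (Direct check: xy = 82351706 = 17^5 · (58).)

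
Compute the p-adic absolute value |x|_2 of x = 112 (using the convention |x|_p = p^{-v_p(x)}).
|112|_2 = 1/16

Step 1 — compute v_2(x) by factoring powers of 2 out of the numerator and denominator: v_2(112) = 4. Step 2 — apply |x|_p = p^{-v_p(x)} = 2^{-4} = 1/16.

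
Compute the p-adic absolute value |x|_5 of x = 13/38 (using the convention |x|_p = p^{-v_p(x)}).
|13/38|_5 = 1

Step 1 — compute v_5(x) by factoring powers of 5 out of the numerator and denominator: v_5(13/38) = 0. Step 2 — apply |x|_p = p^{-v_p(x)} = 5^{0} = 1.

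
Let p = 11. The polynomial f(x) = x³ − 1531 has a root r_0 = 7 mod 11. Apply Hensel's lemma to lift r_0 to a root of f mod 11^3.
r_2 = 425 (mod 1331)

Hensel: r_{i+1} = r_i − f(r_i)/f′(r_i) mod 11^{i+2}, where f′(x) = 3x². Iterate:
  r_0 = 7 (mod 11)
  r_1 = 62 (mod 121)
  r_2 = 425 (mod 1331)
Final: r = 425 with f(r) ≡ 0 mod 11^3.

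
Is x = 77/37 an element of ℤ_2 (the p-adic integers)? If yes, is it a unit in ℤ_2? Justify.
x ∈ ℤ_2^× (unit); v_2(x) = 0

ℤ_2 = {x ∈ ℚ_2 : v_2(x) ≥ 0} and ℤ_2^× = {x ∈ ℤ_2 : v_2(x) = 0}. Here v_2(77/37) = v_2(num) − v_2(den) = 0; compare against these criteria.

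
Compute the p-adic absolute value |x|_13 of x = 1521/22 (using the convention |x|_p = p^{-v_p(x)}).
|1521/22|_13 = 1/169

Step 1 — compute v_13(x) by factoring powers of 13 out of the numerator and denominator: v_13(1521/22) = 2. Step 2 — apply |x|_p = p^{-v_p(x)} = 13^{-2} = 1/169.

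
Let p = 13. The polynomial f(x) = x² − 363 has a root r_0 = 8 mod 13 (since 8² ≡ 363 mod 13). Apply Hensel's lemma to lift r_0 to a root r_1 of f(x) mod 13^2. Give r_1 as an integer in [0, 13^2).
r_1 = 164 (mod 169)

Hensel's recurrence: r_{i+1} = r_i − f(r_i)·(f′(r_i))^{-1} mod 13^{i+2}, with f′(x) = 2x. Iterate:
  r_0 = 8 (mod 13)
  r_1 = 164 (mod 169)
Final: r_1 = 164, and one checks f(r_1) ≡ 0 mod 13^2.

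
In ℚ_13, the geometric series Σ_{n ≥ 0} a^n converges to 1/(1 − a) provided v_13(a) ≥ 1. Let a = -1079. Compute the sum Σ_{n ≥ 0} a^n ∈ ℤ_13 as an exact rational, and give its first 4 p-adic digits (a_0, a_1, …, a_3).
Σ a^n = 1/(1 − a) = 1/1080;  first 4 digits = (1, 8, 5, 1)

v_13(a) = 1 ≥ 1, so the series converges in ℤ_13 to 1/(1 − a) = 1/(1 − (-1079)) = 1/1080. Expand this rational in ℤ_13: compute digits iteratively via d_i = x_i mod 13, x_{i+1} = (x_i − d_i)/13. The first 4 digits are (1, 8, 5, 1).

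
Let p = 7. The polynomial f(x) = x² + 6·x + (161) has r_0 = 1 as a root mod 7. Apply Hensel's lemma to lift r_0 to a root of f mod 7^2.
r_1 = 29 (mod 49)

Hensel: r_{i+1} = r_i − f(r_i)·(f′(r_i))^{-1} mod 7^{i+2}, f′(x) = 2x + 6. Iterate:
  r_0 = 1 (mod 7)
  r_1 = 29 (mod 49)
Final: r = 29 satisfies f(r) ≡ 0 mod 7^2.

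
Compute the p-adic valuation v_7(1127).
v_7(1127) = 2

v_7(n) is the largest exponent k such that 7^k divides n. Factor out: 1127 = 7^2 · 23. (Sign doesn't affect v_p.) So v_7(1127) = 2.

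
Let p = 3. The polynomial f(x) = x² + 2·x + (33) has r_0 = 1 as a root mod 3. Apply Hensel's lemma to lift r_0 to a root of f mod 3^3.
r_2 = 19 (mod 27)

Hensel: r_{i+1} = r_i − f(r_i)·(f′(r_i))^{-1} mod 3^{i+2}, f′(x) = 2x + 2. Iterate:
  r_0 = 1 (mod 3)
  r_1 = 1 (mod 9)
  r_2 = 19 (mod 27)
Final: r = 19 satisfies f(r) ≡ 0 mod 3^3.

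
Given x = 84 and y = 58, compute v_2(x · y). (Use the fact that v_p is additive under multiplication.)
v_2(4872) = 3

v_p(x) = 2 (factor: 84 = 2^2 · 21); v_p(y) = 1 (factor: 58 = 2^1 · 29). Additivity: v_p(xy) = v_p(x) + v_p(y) = 2 + 1 = 3. (Direct check: xy = 4872 = 2^3 · (609).)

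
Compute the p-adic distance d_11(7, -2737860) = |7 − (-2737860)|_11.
d_11(7, -2737860) = 1/161051

Step 1 — x − y = 7 − (-2737860) = 2737867. Step 2 — v_11(2737867) = 5 (factor: 2737867 = (11^5 · 17); the sign does not affect v_p). Step 3 — |x − y|_11 = 11^{-5} = 1/161051.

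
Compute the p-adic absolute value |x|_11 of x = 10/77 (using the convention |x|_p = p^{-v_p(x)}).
|10/77|_11 = 11

Step 1 — compute v_11(x) by factoring powers of 11 out of the numerator and denominator: v_11(10/77) = -1. Step 2 — apply |x|_p = p^{-v_p(x)} = 11^{1} = 11.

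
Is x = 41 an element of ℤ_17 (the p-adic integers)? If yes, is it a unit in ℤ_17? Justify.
x ∈ ℤ_17^× (unit); v_17(x) = 0

ℤ_17 = {x ∈ ℚ_17 : v_17(x) ≥ 0} and ℤ_17^× = {x ∈ ℤ_17 : v_17(x) = 0}. Here v_17(41) = v_17(num) − v_17(den) = 0; compare against these criteria.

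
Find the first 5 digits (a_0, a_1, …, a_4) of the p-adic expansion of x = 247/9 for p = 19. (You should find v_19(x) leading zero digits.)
(a_0, …, a_4) = (0, 12, 10, 10, 10)

v_19(247/9) = 1, so a_0 = ... = a_0 = 0. Factor out: x = 19^1 · u with u = 13/9 a unit in ℤ_19. Expand u iteratively via a_{v+i} = u_i mod 19, u_{i+1} = (u_i − a_{v+i})/19:
  u_0 = 13/9;  a_1 = 12;  u_1 = (u_0 − 12)/19 = -5/9
  u_1 = -5/9;  a_2 = 10;  u_2 = (u_1 − 10)/19 = -5/9
  u_2 = -5/9;  a_3 = 10;  u_3 = (u_2 − 10)/19 = -5/9
  u_3 = -5/9;  a_4 = 10;  u_4 = (u_3 − 10)/19 = -5/9
Digits: (0, 12, 10, 10, 10).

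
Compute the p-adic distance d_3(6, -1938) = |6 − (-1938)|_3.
d_3(6, -1938) = 1/243

Step 1 — x − y = 6 − (-1938) = 1944. Step 2 — v_3(1944) = 5 (factor: 1944 = (3^5 · 8); the sign does not affect v_p). Step 3 — |x − y|_3 = 3^{-5} = 1/243.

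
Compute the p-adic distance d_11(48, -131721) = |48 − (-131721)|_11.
d_11(48, -131721) = 1/14641

Step 1 — x − y = 48 − (-131721) = 131769. Step 2 — v_11(131769) = 4 (factor: 131769 = (11^4 · 9); the sign does not affect v_p). Step 3 — |x − y|_11 = 11^{-4} = 1/14641.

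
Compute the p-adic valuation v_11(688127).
v_11(688127) = 4

v_11(n) is the largest exponent k such that 11^k divides n. Factor out: 688127 = 11^4 · 47. (Sign doesn't affect v_p.) So v_11(688127) = 4.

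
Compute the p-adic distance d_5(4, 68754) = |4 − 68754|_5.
d_5(4, 68754) = 1/3125

Step 1 — x − y = 4 − 68754 = -68750. Step 2 — v_5(-68750) = 5 (factor: -68750 = −(5^5 · 22); the sign does not affect v_p). Step 3 — |x − y|_5 = 5^{-5} = 1/3125.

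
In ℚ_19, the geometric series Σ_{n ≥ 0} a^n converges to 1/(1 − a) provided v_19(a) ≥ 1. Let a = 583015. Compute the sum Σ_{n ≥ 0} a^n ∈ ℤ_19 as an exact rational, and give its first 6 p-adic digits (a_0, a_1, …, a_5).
Σ a^n = 1/(1 − a) = -1/583014;  first 6 digits = (1, 0, 0, 9, 4, 0)

v_19(a) = 3 ≥ 1, so the series converges in ℤ_19 to 1/(1 − a) = 1/(1 − 583015) = -1/583014. Expand this rational in ℤ_19: compute digits iteratively via d_i = x_i mod 19, x_{i+1} = (x_i − d_i)/19. The first 6 digits are (1, 0, 0, 9, 4, 0).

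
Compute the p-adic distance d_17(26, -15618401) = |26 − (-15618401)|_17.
d_17(26, -15618401) = 1/1419857

Step 1 — x − y = 26 − (-15618401) = 15618427. Step 2 — v_17(15618427) = 5 (factor: 15618427 = (17^5 · 11); the sign does not affect v_p). Step 3 — |x − y|_17 = 17^{-5} = 1/1419857.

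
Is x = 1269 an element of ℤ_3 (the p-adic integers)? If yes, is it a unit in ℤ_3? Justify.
x ∈ ℤ_3 but not a unit; v_3(x) = 3 > 0

ℤ_3 = {x ∈ ℚ_3 : v_3(x) ≥ 0} and ℤ_3^× = {x ∈ ℤ_3 : v_3(x) = 0}. Here v_3(1269) = v_3(num) − v_3(den) = 3; compare against these criteria.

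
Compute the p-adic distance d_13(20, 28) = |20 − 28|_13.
d_13(20, 28) = 1

Step 1 — x − y = 20 − 28 = -8. Step 2 — v_13(-8) = 0 (factor: -8 = −(13^0 · 8); the sign does not affect v_p). Step 3 — |x − y|_13 = 13^{0} = 1.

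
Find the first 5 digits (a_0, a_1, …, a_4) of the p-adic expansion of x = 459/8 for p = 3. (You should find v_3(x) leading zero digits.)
(a_0, …, a_4) = (0, 0, 0, 1, 0)

v_3(459/8) = 3, so a_0 = ... = a_2 = 0. Factor out: x = 3^3 · u with u = 17/8 a unit in ℤ_3. Expand u iteratively via a_{v+i} = u_i mod 3, u_{i+1} = (u_i − a_{v+i})/3:
  u_0 = 17/8;  a_3 = 1;  u_1 = (u_0 − 1)/3 = 3/8
  u_1 = 3/8;  a_4 = 0;  u_2 = (u_1 − 0)/3 = 1/8
Digits: (0, 0, 0, 1, 0).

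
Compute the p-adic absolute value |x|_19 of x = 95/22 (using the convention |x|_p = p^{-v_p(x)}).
|95/22|_19 = 1/19

Step 1 — compute v_19(x) by factoring powers of 19 out of the numerator and denominator: v_19(95/22) = 1. Step 2 — apply |x|_p = p^{-v_p(x)} = 19^{-1} = 1/19.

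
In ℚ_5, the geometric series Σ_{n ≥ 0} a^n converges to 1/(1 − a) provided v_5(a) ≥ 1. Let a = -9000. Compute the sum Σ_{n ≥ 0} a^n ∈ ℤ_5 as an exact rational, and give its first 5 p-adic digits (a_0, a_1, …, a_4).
Σ a^n = 1/(1 − a) = 1/9001;  first 5 digits = (1, 0, 0, 3, 0)

v_5(a) = 3 ≥ 1, so the series converges in ℤ_5 to 1/(1 − a) = 1/(1 − (-9000)) = 1/9001. Expand this rational in ℤ_5: compute digits iteratively via d_i = x_i mod 5, x_{i+1} = (x_i − d_i)/5. The first 5 digits are (1, 0, 0, 3, 0).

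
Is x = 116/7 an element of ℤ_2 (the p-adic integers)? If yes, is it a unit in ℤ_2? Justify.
x ∈ ℤ_2 but not a unit; v_2(x) = 2 > 0

ℤ_2 = {x ∈ ℚ_2 : v_2(x) ≥ 0} and ℤ_2^× = {x ∈ ℤ_2 : v_2(x) = 0}. Here v_2(116/7) = v_2(num) − v_2(den) = 2; compare against these criteria.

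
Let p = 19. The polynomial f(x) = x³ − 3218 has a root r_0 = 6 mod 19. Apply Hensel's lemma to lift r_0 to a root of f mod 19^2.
r_1 = 348 (mod 361)

Hensel: r_{i+1} = r_i − f(r_i)/f′(r_i) mod 19^{i+2}, where f′(x) = 3x². Iterate:
  r_0 = 6 (mod 19)
  r_1 = 348 (mod 361)
Final: r = 348 with f(r) ≡ 0 mod 19^2.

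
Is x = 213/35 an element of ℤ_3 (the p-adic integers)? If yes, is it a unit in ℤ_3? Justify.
x ∈ ℤ_3 but not a unit; v_3(x) = 1 > 0

ℤ_3 = {x ∈ ℚ_3 : v_3(x) ≥ 0} and ℤ_3^× = {x ∈ ℤ_3 : v_3(x) = 0}. Here v_3(213/35) = v_3(num) − v_3(den) = 1; compare against these criteria.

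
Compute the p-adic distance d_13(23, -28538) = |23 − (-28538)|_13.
d_13(23, -28538) = 1/28561

Step 1 — x − y = 23 − (-28538) = 28561. Step 2 — v_13(28561) = 4 (factor: 28561 = (13^4 · 1); the sign does not affect v_p). Step 3 — |x − y|_13 = 13^{-4} = 1/28561.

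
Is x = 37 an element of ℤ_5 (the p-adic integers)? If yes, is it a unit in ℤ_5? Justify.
x ∈ ℤ_5^× (unit); v_5(x) = 0

ℤ_5 = {x ∈ ℚ_5 : v_5(x) ≥ 0} and ℤ_5^× = {x ∈ ℤ_5 : v_5(x) = 0}. Here v_5(37) = v_5(num) − v_5(den) = 0; compare against these criteria.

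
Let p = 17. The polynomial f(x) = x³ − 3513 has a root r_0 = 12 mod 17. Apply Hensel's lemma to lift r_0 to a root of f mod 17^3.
r_2 = 2001 (mod 4913)

Hensel: r_{i+1} = r_i − f(r_i)/f′(r_i) mod 17^{i+2}, where f′(x) = 3x². Iterate:
  r_0 = 12 (mod 17)
  r_1 = 267 (mod 289)
  r_2 = 2001 (mod 4913)
Final: r = 2001 with f(r) ≡ 0 mod 17^3.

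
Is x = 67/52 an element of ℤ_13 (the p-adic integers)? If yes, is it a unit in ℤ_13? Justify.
x ∉ ℤ_13 (v_13(x) = -1 < 0)

ℤ_13 = {x ∈ ℚ_13 : v_13(x) ≥ 0} and ℤ_13^× = {x ∈ ℤ_13 : v_13(x) = 0}. Here v_13(67/52) = v_13(num) − v_13(den) = -1; compare against these criteria.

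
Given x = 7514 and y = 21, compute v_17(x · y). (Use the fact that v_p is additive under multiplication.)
v_17(157794) = 2

v_p(x) = 2 (factor: 7514 = 17^2 · 26); v_p(y) = 0 (factor: 21 = 17^0 · 21). Additivity: v_p(xy) = v_p(x) + v_p(y) = 2 + 0 = 2. (Direct check: xy = 157794 = 17^2 · (546).)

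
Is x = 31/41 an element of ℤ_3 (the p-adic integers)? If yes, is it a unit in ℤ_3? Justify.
x ∈ ℤ_3^× (unit); v_3(x) = 0

ℤ_3 = {x ∈ ℚ_3 : v_3(x) ≥ 0} and ℤ_3^× = {x ∈ ℤ_3 : v_3(x) = 0}. Here v_3(31/41) = v_3(num) − v_3(den) = 0; compare against these criteria.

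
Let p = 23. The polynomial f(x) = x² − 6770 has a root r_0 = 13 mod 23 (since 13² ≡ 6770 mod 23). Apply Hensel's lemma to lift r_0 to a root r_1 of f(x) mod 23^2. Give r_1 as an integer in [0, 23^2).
r_1 = 450 (mod 529)

Hensel's recurrence: r_{i+1} = r_i − f(r_i)·(f′(r_i))^{-1} mod 23^{i+2}, with f′(x) = 2x. Iterate:
  r_0 = 13 (mod 23)
  r_1 = 450 (mod 529)
Final: r_1 = 450, and one checks f(r_1) ≡ 0 mod 23^2.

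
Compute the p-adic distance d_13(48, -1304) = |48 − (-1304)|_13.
d_13(48, -1304) = 1/169

Step 1 — x − y = 48 − (-1304) = 1352. Step 2 — v_13(1352) = 2 (factor: 1352 = (13^2 · 8); the sign does not affect v_p). Step 3 — |x − y|_13 = 13^{-2} = 1/169.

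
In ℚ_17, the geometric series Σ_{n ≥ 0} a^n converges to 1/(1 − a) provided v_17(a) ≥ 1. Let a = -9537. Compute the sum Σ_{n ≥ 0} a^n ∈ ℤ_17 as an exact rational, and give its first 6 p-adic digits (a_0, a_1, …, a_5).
Σ a^n = 1/(1 − a) = 1/9538;  first 6 digits = (1, 0, 1, 15, 0, 13)

v_17(a) = 2 ≥ 1, so the series converges in ℤ_17 to 1/(1 − a) = 1/(1 − (-9537)) = 1/9538. Expand this rational in ℤ_17: compute digits iteratively via d_i = x_i mod 17, x_{i+1} = (x_i − d_i)/17. The first 6 digits are (1, 0, 1, 15, 0, 13).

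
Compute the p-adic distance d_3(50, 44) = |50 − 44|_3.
d_3(50, 44) = 1/3

Step 1 — x − y = 50 − 44 = 6. Step 2 — v_3(6) = 1 (factor: 6 = (3^1 · 2); the sign does not affect v_p). Step 3 — |x − y|_3 = 3^{-1} = 1/3.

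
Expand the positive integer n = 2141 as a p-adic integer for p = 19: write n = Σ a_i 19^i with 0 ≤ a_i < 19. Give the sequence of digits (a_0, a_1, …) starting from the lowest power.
(a_0, a_1, …) = (13, 17, 5)

Repeated division by 19 gives the digits low-to-high: 2141 = 13 + 17·19^1 + 5·19^2. Digit sequence: (13, 17, 5).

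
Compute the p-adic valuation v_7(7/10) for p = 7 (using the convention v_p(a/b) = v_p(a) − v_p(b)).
v_7(7/10) = 1

Factor powers of 7 from the numerator and denominator of the reduced fraction: 7 = 7^1 · 1 and 10 = 7^0 · 10. Apply v_p(a/b) = v_p(a) − v_p(b): v_7(7/10) = 1 − 0 = 1.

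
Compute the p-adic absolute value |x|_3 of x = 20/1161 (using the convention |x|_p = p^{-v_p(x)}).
|20/1161|_3 = 27

Step 1 — compute v_3(x) by factoring powers of 3 out of the numerator and denominator: v_3(20/1161) = -3. Step 2 — apply |x|_p = p^{-v_p(x)} = 3^{3} = 27.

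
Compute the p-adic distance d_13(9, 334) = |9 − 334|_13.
d_13(9, 334) = 1/13

Step 1 — x − y = 9 − 334 = -325. Step 2 — v_13(-325) = 1 (factor: -325 = −(13^1 · 25); the sign does not affect v_p). Step 3 — |x − y|_13 = 13^{-1} = 1/13.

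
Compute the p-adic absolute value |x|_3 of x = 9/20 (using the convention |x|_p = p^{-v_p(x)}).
|9/20|_3 = 1/9

Step 1 — compute v_3(x) by factoring powers of 3 out of the numerator and denominator: v_3(9/20) = 2. Step 2 — apply |x|_p = p^{-v_p(x)} = 3^{-2} = 1/9.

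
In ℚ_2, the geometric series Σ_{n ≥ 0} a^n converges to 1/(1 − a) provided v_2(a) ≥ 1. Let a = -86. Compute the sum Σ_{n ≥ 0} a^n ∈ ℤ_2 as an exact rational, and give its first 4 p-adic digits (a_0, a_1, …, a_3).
Σ a^n = 1/(1 − a) = 1/87;  first 4 digits = (1, 1, 1, 0)

v_2(a) = 1 ≥ 1, so the series converges in ℤ_2 to 1/(1 − a) = 1/(1 − (-86)) = 1/87. Expand this rational in ℤ_2: compute digits iteratively via d_i = x_i mod 2, x_{i+1} = (x_i − d_i)/2. The first 4 digits are (1, 1, 1, 0).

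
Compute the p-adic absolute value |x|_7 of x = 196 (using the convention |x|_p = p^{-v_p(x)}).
|196|_7 = 1/49

Step 1 — compute v_7(x) by factoring powers of 7 out of the numerator and denominator: v_7(196) = 2. Step 2 — apply |x|_p = p^{-v_p(x)} = 7^{-2} = 1/49.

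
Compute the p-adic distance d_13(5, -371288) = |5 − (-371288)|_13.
d_13(5, -371288) = 1/371293

Step 1 — x − y = 5 − (-371288) = 371293. Step 2 — v_13(371293) = 5 (factor: 371293 = (13^5 · 1); the sign does not affect v_p). Step 3 — |x − y|_13 = 13^{-5} = 1/371293.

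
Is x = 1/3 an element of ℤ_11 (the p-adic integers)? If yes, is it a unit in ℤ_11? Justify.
x ∈ ℤ_11^× (unit); v_11(x) = 0

ℤ_11 = {x ∈ ℚ_11 : v_11(x) ≥ 0} and ℤ_11^× = {x ∈ ℤ_11 : v_11(x) = 0}. Here v_11(1/3) = v_11(num) − v_11(den) = 0; compare against these criteria.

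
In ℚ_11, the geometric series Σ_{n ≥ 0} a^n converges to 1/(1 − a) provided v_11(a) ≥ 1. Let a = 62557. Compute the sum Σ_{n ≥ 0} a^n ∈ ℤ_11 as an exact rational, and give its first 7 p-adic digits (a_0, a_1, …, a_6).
Σ a^n = 1/(1 − a) = -1/62556;  first 7 digits = (1, 0, 0, 3, 4, 0, 9)

v_11(a) = 3 ≥ 1, so the series converges in ℤ_11 to 1/(1 − a) = 1/(1 − 62557) = -1/62556. Expand this rational in ℤ_11: compute digits iteratively via d_i = x_i mod 11, x_{i+1} = (x_i − d_i)/11. The first 7 digits are (1, 0, 0, 3, 4, 0, 9).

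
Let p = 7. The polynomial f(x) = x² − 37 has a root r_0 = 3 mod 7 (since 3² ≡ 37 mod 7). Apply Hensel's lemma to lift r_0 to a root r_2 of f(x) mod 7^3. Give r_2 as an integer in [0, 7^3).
r_2 = 220 (mod 343)

Hensel's recurrence: r_{i+1} = r_i − f(r_i)·(f′(r_i))^{-1} mod 7^{i+2}, with f′(x) = 2x. Iterate:
  r_0 = 3 (mod 7)
  r_1 = 24 (mod 49)
  r_2 = 220 (mod 343)
Final: r_2 = 220, and one checks f(r_2) ≡ 0 mod 7^3.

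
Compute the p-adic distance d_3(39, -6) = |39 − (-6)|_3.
d_3(39, -6) = 1/9

Step 1 — x − y = 39 − (-6) = 45. Step 2 — v_3(45) = 2 (factor: 45 = (3^2 · 5); the sign does not affect v_p). Step 3 — |x − y|_3 = 3^{-2} = 1/9.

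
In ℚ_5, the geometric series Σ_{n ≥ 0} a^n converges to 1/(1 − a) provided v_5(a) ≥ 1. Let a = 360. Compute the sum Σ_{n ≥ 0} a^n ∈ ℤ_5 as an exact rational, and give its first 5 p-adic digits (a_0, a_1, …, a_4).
Σ a^n = 1/(1 − a) = -1/359;  first 5 digits = (1, 2, 3, 2, 3)

v_5(a) = 1 ≥ 1, so the series converges in ℤ_5 to 1/(1 − a) = 1/(1 − 360) = -1/359. Expand this rational in ℤ_5: compute digits iteratively via d_i = x_i mod 5, x_{i+1} = (x_i − d_i)/5. The first 5 digits are (1, 2, 3, 2, 3).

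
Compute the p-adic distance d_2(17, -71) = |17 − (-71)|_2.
d_2(17, -71) = 1/8

Step 1 — x − y = 17 − (-71) = 88. Step 2 — v_2(88) = 3 (factor: 88 = (2^3 · 11); the sign does not affect v_p). Step 3 — |x − y|_2 = 2^{-3} = 1/8.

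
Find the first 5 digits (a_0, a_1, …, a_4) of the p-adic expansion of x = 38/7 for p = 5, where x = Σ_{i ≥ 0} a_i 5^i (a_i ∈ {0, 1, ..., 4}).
(a_0, …, a_4) = (4, 1, 2, 1, 4)

v_5(38/7) = 0 (numerator and denominator both coprime to 5), so x ∈ ℤ_5^×. Compute digits iteratively via a_i = x_i mod 5, x_{i+1} = (x_i − a_i)/5, with x_0 = x:
  x_0 = 38/7;  a_0 = 4;  x_1 = (x_0 − 4)/5 = 2/7
  x_1 = 2/7;  a_1 = 1;  x_2 = (x_1 − 1)/5 = -1/7
  x_2 = -1/7;  a_2 = 2;  x_3 = (x_2 − 2)/5 = -3/7
  x_3 = -3/7;  a_3 = 1;  x_4 = (x_3 − 1)/5 = -2/7
  x_4 = -2/7;  a_4 = 4;  x_5 = (x_4 − 4)/5 = -6/7
Digits: (4, 1, 2, 1, 4).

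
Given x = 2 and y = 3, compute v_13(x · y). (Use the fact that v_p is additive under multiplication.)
v_13(6) = 0

v_p(x) = 0 (factor: 2 = 13^0 · 2); v_p(y) = 0 (factor: 3 = 13^0 · 3). Additivity: v_p(xy) = v_p(x) + v_p(y) = 0 + 0 = 0. (Direct check: xy = 6 = 13^0 · (6).)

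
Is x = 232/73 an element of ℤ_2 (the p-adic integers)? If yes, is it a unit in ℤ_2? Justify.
x ∈ ℤ_2 but not a unit; v_2(x) = 3 > 0

ℤ_2 = {x ∈ ℚ_2 : v_2(x) ≥ 0} and ℤ_2^× = {x ∈ ℤ_2 : v_2(x) = 0}. Here v_2(232/73) = v_2(num) − v_2(den) = 3; compare against these criteria.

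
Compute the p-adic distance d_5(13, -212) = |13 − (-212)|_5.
d_5(13, -212) = 1/25

Step 1 — x − y = 13 − (-212) = 225. Step 2 — v_5(225) = 2 (factor: 225 = (5^2 · 9); the sign does not affect v_p). Step 3 — |x − y|_5 = 5^{-2} = 1/25.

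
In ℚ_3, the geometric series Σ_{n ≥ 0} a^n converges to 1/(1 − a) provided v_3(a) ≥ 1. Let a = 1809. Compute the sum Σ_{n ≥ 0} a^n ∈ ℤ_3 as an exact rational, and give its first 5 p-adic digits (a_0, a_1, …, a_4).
Σ a^n = 1/(1 − a) = -1/1808;  first 5 digits = (1, 0, 0, 1, 1)

v_3(a) = 3 ≥ 1, so the series converges in ℤ_3 to 1/(1 − a) = 1/(1 − 1809) = -1/1808. Expand this rational in ℤ_3: compute digits iteratively via d_i = x_i mod 3, x_{i+1} = (x_i − d_i)/3. The first 5 digits are (1, 0, 0, 1, 1).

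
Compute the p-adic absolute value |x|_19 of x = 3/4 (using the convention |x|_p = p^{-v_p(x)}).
|3/4|_19 = 1

Step 1 — compute v_19(x) by factoring powers of 19 out of the numerator and denominator: v_19(3/4) = 0. Step 2 — apply |x|_p = p^{-v_p(x)} = 19^{0} = 1.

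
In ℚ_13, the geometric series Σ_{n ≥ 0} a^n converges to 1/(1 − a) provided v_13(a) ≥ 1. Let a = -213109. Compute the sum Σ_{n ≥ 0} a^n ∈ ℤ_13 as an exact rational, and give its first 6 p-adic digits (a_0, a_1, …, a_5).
Σ a^n = 1/(1 − a) = 1/213110;  first 6 digits = (1, 0, 0, 7, 5, 12)

v_13(a) = 3 ≥ 1, so the series converges in ℤ_13 to 1/(1 − a) = 1/(1 − (-213109)) = 1/213110. Expand this rational in ℤ_13: compute digits iteratively via d_i = x_i mod 13, x_{i+1} = (x_i − d_i)/13. The first 6 digits are (1, 0, 0, 7, 5, 12).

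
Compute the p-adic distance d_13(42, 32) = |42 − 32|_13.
d_13(42, 32) = 1

Step 1 — x − y = 42 − 32 = 10. Step 2 — v_13(10) = 0 (factor: 10 = (13^0 · 10); the sign does not affect v_p). Step 3 — |x − y|_13 = 13^{0} = 1.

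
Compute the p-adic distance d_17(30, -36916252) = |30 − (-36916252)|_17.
d_17(30, -36916252) = 1/1419857

Step 1 — x − y = 30 − (-36916252) = 36916282. Step 2 — v_17(36916282) = 5 (factor: 36916282 = (17^5 · 26); the sign does not affect v_p). Step 3 — |x − y|_17 = 17^{-5} = 1/1419857.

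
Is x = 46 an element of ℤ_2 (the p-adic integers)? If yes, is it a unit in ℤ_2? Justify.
x ∈ ℤ_2 but not a unit; v_2(x) = 1 > 0

ℤ_2 = {x ∈ ℚ_2 : v_2(x) ≥ 0} and ℤ_2^× = {x ∈ ℤ_2 : v_2(x) = 0}. Here v_2(46) = v_2(num) − v_2(den) = 1; compare against these criteria.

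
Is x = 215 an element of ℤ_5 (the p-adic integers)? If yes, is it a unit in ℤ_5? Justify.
x ∈ ℤ_5 but not a unit; v_5(x) = 1 > 0

ℤ_5 = {x ∈ ℚ_5 : v_5(x) ≥ 0} and ℤ_5^× = {x ∈ ℤ_5 : v_5(x) = 0}. Here v_5(215) = v_5(num) − v_5(den) = 1; compare against these criteria.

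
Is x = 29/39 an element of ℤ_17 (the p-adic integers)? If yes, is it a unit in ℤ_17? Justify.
x ∈ ℤ_17^× (unit); v_17(x) = 0

ℤ_17 = {x ∈ ℚ_17 : v_17(x) ≥ 0} and ℤ_17^× = {x ∈ ℤ_17 : v_17(x) = 0}. Here v_17(29/39) = v_17(num) − v_17(den) = 0; compare against these criteria.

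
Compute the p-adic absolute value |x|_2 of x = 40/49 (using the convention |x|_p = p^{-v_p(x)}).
|40/49|_2 = 1/8

Step 1 — compute v_2(x) by factoring powers of 2 out of the numerator and denominator: v_2(40/49) = 3. Step 2 — apply |x|_p = p^{-v_p(x)} = 2^{-3} = 1/8.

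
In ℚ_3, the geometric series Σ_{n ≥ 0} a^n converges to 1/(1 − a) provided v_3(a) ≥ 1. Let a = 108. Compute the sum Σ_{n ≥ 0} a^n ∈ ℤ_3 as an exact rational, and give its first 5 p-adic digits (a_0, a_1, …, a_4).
Σ a^n = 1/(1 − a) = -1/107;  first 5 digits = (1, 0, 0, 1, 1)

v_3(a) = 3 ≥ 1, so the series converges in ℤ_3 to 1/(1 − a) = 1/(1 − 108) = -1/107. Expand this rational in ℤ_3: compute digits iteratively via d_i = x_i mod 3, x_{i+1} = (x_i − d_i)/3. The first 5 digits are (1, 0, 0, 1, 1).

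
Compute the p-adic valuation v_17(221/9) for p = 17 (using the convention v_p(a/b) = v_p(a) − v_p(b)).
v_17(221/9) = 1

Factor powers of 17 from the numerator and denominator of the reduced fraction: 221 = 17^1 · 13 and 9 = 17^0 · 9. Apply v_p(a/b) = v_p(a) − v_p(b): v_17(221/9) = 1 − 0 = 1.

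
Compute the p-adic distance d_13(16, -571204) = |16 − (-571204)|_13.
d_13(16, -571204) = 1/28561

Step 1 — x − y = 16 − (-571204) = 571220. Step 2 — v_13(571220) = 4 (factor: 571220 = (13^4 · 20); the sign does not affect v_p). Step 3 — |x − y|_13 = 13^{-4} = 1/28561.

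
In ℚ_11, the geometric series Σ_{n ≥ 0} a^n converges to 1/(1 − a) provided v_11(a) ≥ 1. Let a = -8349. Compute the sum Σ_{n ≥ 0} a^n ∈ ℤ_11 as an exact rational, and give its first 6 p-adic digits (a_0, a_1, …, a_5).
Σ a^n = 1/(1 − a) = 1/8350;  first 6 digits = (1, 0, 8, 4, 8, 3)

v_11(a) = 2 ≥ 1, so the series converges in ℤ_11 to 1/(1 − a) = 1/(1 − (-8349)) = 1/8350. Expand this rational in ℤ_11: compute digits iteratively via d_i = x_i mod 11, x_{i+1} = (x_i − d_i)/11. The first 6 digits are (1, 0, 8, 4, 8, 3).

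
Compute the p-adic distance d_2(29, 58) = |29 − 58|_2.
d_2(29, 58) = 1

Step 1 — x − y = 29 − 58 = -29. Step 2 — v_2(-29) = 0 (factor: -29 = −(2^0 · 29); the sign does not affect v_p). Step 3 — |x − y|_2 = 2^{0} = 1.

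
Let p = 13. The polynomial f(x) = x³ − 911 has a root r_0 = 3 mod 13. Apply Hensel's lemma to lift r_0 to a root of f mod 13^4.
r_3 = 19139 (mod 28561)

Hensel: r_{i+1} = r_i − f(r_i)/f′(r_i) mod 13^{i+2}, where f′(x) = 3x². Iterate:
  r_0 = 3 (mod 13)
  r_1 = 42 (mod 169)
  r_2 = 1563 (mod 2197)
  r_3 = 19139 (mod 28561)
Final: r = 19139 with f(r) ≡ 0 mod 13^4.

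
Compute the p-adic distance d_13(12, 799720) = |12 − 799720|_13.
d_13(12, 799720) = 1/28561

Step 1 — x − y = 12 − 799720 = -799708. Step 2 — v_13(-799708) = 4 (factor: -799708 = −(13^4 · 28); the sign does not affect v_p). Step 3 — |x − y|_13 = 13^{-4} = 1/28561.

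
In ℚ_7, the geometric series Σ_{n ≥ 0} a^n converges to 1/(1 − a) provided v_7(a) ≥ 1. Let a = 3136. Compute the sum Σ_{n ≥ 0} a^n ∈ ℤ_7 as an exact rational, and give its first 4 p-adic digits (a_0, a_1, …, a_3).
Σ a^n = 1/(1 − a) = -1/3135;  first 4 digits = (1, 0, 1, 2)

v_7(a) = 2 ≥ 1, so the series converges in ℤ_7 to 1/(1 − a) = 1/(1 − 3136) = -1/3135. Expand this rational in ℤ_7: compute digits iteratively via d_i = x_i mod 7, x_{i+1} = (x_i − d_i)/7. The first 4 digits are (1, 0, 1, 2).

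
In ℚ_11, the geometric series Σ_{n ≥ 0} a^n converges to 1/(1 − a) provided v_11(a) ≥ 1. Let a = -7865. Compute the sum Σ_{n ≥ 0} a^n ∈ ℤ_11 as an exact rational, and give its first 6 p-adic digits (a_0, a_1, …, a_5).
Σ a^n = 1/(1 − a) = 1/7866;  first 6 digits = (1, 0, 1, 5, 0, 10)

v_11(a) = 2 ≥ 1, so the series converges in ℤ_11 to 1/(1 − a) = 1/(1 − (-7865)) = 1/7866. Expand this rational in ℤ_11: compute digits iteratively via d_i = x_i mod 11, x_{i+1} = (x_i − d_i)/11. The first 6 digits are (1, 0, 1, 5, 0, 10).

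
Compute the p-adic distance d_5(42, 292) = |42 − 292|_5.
d_5(42, 292) = 1/125

Step 1 — x − y = 42 − 292 = -250. Step 2 — v_5(-250) = 3 (factor: -250 = −(5^3 · 2); the sign does not affect v_p). Step 3 — |x − y|_5 = 5^{-3} = 1/125.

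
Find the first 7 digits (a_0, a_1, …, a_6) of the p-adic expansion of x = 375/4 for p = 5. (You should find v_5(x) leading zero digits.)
(a_0, …, a_6) = (0, 0, 0, 2, 1, 1, 1)

v_5(375/4) = 3, so a_0 = ... = a_2 = 0. Factor out: x = 5^3 · u with u = 3/4 a unit in ℤ_5. Expand u iteratively via a_{v+i} = u_i mod 5, u_{i+1} = (u_i − a_{v+i})/5:
  u_0 = 3/4;  a_3 = 2;  u_1 = (u_0 − 2)/5 = -1/4
  u_1 = -1/4;  a_4 = 1;  u_2 = (u_1 − 1)/5 = -1/4
  u_2 = -1/4;  a_5 = 1;  u_3 = (u_2 − 1)/5 = -1/4
  u_3 = -1/4;  a_6 = 1;  u_4 = (u_3 − 1)/5 = -1/4
Digits: (0, 0, 0, 2, 1, 1, 1).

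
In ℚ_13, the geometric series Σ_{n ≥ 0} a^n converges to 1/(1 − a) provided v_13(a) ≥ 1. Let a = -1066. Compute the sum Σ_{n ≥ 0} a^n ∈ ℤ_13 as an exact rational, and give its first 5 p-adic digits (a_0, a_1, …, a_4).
Σ a^n = 1/(1 − a) = 1/1067;  first 5 digits = (1, 9, 9, 10, 2)

v_13(a) = 1 ≥ 1, so the series converges in ℤ_13 to 1/(1 − a) = 1/(1 − (-1066)) = 1/1067. Expand this rational in ℤ_13: compute digits iteratively via d_i = x_i mod 13, x_{i+1} = (x_i − d_i)/13. The first 5 digits are (1, 9, 9, 10, 2).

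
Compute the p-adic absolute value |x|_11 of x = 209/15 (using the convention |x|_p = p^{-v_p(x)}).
|209/15|_11 = 1/11

Step 1 — compute v_11(x) by factoring powers of 11 out of the numerator and denominator: v_11(209/15) = 1. Step 2 — apply |x|_p = p^{-v_p(x)} = 11^{-1} = 1/11.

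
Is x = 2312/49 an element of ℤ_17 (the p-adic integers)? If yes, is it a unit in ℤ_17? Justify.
x ∈ ℤ_17 but not a unit; v_17(x) = 2 > 0

ℤ_17 = {x ∈ ℚ_17 : v_17(x) ≥ 0} and ℤ_17^× = {x ∈ ℤ_17 : v_17(x) = 0}. Here v_17(2312/49) = v_17(num) − v_17(den) = 2; compare against these criteria.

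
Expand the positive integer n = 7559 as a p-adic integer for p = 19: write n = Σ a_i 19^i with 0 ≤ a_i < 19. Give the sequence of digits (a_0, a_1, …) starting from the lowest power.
(a_0, a_1, …) = (16, 17, 1, 1)

Repeated division by 19 gives the digits low-to-high: 7559 = 16 + 17·19^1 + 1·19^2 + 1·19^3. Digit sequence: (16, 17, 1, 1).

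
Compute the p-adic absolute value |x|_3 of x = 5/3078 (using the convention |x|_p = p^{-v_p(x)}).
|5/3078|_3 = 81

Step 1 — compute v_3(x) by factoring powers of 3 out of the numerator and denominator: v_3(5/3078) = -4. Step 2 — apply |x|_p = p^{-v_p(x)} = 3^{4} = 81.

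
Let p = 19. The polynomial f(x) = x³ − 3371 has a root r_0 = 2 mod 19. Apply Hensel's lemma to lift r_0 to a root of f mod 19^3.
r_2 = 4524 (mod 6859)

Hensel: r_{i+1} = r_i − f(r_i)/f′(r_i) mod 19^{i+2}, where f′(x) = 3x². Iterate:
  r_0 = 2 (mod 19)
  r_1 = 192 (mod 361)
  r_2 = 4524 (mod 6859)
Final: r = 4524 with f(r) ≡ 0 mod 19^3.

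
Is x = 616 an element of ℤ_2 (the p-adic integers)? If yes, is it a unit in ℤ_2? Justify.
x ∈ ℤ_2 but not a unit; v_2(x) = 3 > 0

ℤ_2 = {x ∈ ℚ_2 : v_2(x) ≥ 0} and ℤ_2^× = {x ∈ ℤ_2 : v_2(x) = 0}. Here v_2(616) = v_2(num) − v_2(den) = 3; compare against these criteria.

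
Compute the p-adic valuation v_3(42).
v_3(42) = 1

v_3(n) is the largest exponent k such that 3^k divides n. Factor out: 42 = 3^1 · 14. (Sign doesn't affect v_p.) So v_3(42) = 1.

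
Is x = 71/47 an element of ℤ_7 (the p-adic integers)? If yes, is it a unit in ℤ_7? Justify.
x ∈ ℤ_7^× (unit); v_7(x) = 0

ℤ_7 = {x ∈ ℚ_7 : v_7(x) ≥ 0} and ℤ_7^× = {x ∈ ℤ_7 : v_7(x) = 0}. Here v_7(71/47) = v_7(num) − v_7(den) = 0; compare against these criteria.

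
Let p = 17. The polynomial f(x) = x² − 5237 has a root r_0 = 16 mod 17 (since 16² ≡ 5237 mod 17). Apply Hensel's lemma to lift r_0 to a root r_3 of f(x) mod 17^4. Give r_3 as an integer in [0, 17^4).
r_3 = 39286 (mod 83521)

Hensel's recurrence: r_{i+1} = r_i − f(r_i)·(f′(r_i))^{-1} mod 17^{i+2}, with f′(x) = 2x. Iterate:
  r_0 = 16 (mod 17)
  r_1 = 271 (mod 289)
  r_2 = 4895 (mod 4913)
  r_3 = 39286 (mod 83521)
Final: r_3 = 39286, and one checks f(r_3) ≡ 0 mod 17^4.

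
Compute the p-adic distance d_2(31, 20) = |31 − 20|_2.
d_2(31, 20) = 1

Step 1 — x − y = 31 − 20 = 11. Step 2 — v_2(11) = 0 (factor: 11 = (2^0 · 11); the sign does not affect v_p). Step 3 — |x − y|_2 = 2^{0} = 1.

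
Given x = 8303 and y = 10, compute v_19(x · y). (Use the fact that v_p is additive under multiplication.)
v_19(83030) = 2

v_p(x) = 2 (factor: 8303 = 19^2 · 23); v_p(y) = 0 (factor: 10 = 19^0 · 10). Additivity: v_p(xy) = v_p(x) + v_p(y) = 2 + 0 = 2. (Direct check: xy = 83030 = 19^2 · (230).)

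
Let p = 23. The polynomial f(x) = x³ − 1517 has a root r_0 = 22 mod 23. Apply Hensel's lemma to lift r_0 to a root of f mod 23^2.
r_1 = 505 (mod 529)

Hensel: r_{i+1} = r_i − f(r_i)/f′(r_i) mod 23^{i+2}, where f′(x) = 3x². Iterate:
  r_0 = 22 (mod 23)
  r_1 = 505 (mod 529)
Final: r = 505 with f(r) ≡ 0 mod 23^2.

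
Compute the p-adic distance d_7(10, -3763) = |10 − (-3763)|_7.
d_7(10, -3763) = 1/343

Step 1 — x − y = 10 − (-3763) = 3773. Step 2 — v_7(3773) = 3 (factor: 3773 = (7^3 · 11); the sign does not affect v_p). Step 3 — |x − y|_7 = 7^{-3} = 1/343.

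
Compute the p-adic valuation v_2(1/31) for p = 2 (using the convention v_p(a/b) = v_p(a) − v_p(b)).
v_2(1/31) = 0

Factor powers of 2 from the numerator and denominator of the reduced fraction: 1 = 2^0 · 1 and 31 = 2^0 · 31. Apply v_p(a/b) = v_p(a) − v_p(b): v_2(1/31) = 0 − 0 = 0.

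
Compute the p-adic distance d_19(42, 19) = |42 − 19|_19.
d_19(42, 19) = 1

Step 1 — x − y = 42 − 19 = 23. Step 2 — v_19(23) = 0 (factor: 23 = (19^0 · 23); the sign does not affect v_p). Step 3 — |x − y|_19 = 19^{0} = 1.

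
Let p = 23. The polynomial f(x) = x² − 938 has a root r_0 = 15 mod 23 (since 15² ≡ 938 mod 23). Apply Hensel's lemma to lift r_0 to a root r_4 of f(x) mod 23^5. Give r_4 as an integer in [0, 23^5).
r_4 = 629778 (mod 6436343)

Hensel's recurrence: r_{i+1} = r_i − f(r_i)·(f′(r_i))^{-1} mod 23^{i+2}, with f′(x) = 2x. Iterate:
  r_0 = 15 (mod 23)
  r_1 = 268 (mod 529)
  r_2 = 9261 (mod 12167)
  r_3 = 70096 (mod 279841)
  r_4 = 629778 (mod 6436343)
Final: r_4 = 629778, and one checks f(r_4) ≡ 0 mod 23^5.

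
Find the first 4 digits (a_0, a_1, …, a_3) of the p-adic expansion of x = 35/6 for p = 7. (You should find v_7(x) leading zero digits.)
(a_0, …, a_3) = (0, 2, 1, 1)

v_7(35/6) = 1, so a_0 = ... = a_0 = 0. Factor out: x = 7^1 · u with u = 5/6 a unit in ℤ_7. Expand u iteratively via a_{v+i} = u_i mod 7, u_{i+1} = (u_i − a_{v+i})/7:
  u_0 = 5/6;  a_1 = 2;  u_1 = (u_0 − 2)/7 = -1/6
  u_1 = -1/6;  a_2 = 1;  u_2 = (u_1 − 1)/7 = -1/6
  u_2 = -1/6;  a_3 = 1;  u_3 = (u_2 − 1)/7 = -1/6
Digits: (0, 2, 1, 1).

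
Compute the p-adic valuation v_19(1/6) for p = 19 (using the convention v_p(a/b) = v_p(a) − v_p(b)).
v_19(1/6) = 0

Factor powers of 19 from the numerator and denominator of the reduced fraction: 1 = 19^0 · 1 and 6 = 19^0 · 6. Apply v_p(a/b) = v_p(a) − v_p(b): v_19(1/6) = 0 − 0 = 0.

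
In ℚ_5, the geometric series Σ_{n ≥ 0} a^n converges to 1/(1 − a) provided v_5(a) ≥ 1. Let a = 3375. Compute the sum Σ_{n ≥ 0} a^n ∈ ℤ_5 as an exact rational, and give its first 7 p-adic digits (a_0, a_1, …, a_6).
Σ a^n = 1/(1 − a) = -1/3374;  first 7 digits = (1, 0, 0, 2, 0, 1, 4)

v_5(a) = 3 ≥ 1, so the series converges in ℤ_5 to 1/(1 − a) = 1/(1 − 3375) = -1/3374. Expand this rational in ℤ_5: compute digits iteratively via d_i = x_i mod 5, x_{i+1} = (x_i − d_i)/5. The first 7 digits are (1, 0, 0, 2, 0, 1, 4).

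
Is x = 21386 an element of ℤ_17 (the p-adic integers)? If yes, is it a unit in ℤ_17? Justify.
x ∈ ℤ_17 but not a unit; v_17(x) = 2 > 0

ℤ_17 = {x ∈ ℚ_17 : v_17(x) ≥ 0} and ℤ_17^× = {x ∈ ℤ_17 : v_17(x) = 0}. Here v_17(21386) = v_17(num) − v_17(den) = 2; compare against these criteria.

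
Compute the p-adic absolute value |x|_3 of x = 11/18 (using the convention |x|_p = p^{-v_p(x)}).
|11/18|_3 = 9

Step 1 — compute v_3(x) by factoring powers of 3 out of the numerator and denominator: v_3(11/18) = -2. Step 2 — apply |x|_p = p^{-v_p(x)} = 3^{2} = 9.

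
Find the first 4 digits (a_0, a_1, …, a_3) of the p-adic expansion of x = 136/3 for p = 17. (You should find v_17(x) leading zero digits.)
(a_0, …, a_3) = (0, 14, 5, 11)

v_17(136/3) = 1, so a_0 = ... = a_0 = 0. Factor out: x = 17^1 · u with u = 8/3 a unit in ℤ_17. Expand u iteratively via a_{v+i} = u_i mod 17, u_{i+1} = (u_i − a_{v+i})/17:
  u_0 = 8/3;  a_1 = 14;  u_1 = (u_0 − 14)/17 = -2/3
  u_1 = -2/3;  a_2 = 5;  u_2 = (u_1 − 5)/17 = -1/3
  u_2 = -1/3;  a_3 = 11;  u_3 = (u_2 − 11)/17 = -2/3
Digits: (0, 14, 5, 11).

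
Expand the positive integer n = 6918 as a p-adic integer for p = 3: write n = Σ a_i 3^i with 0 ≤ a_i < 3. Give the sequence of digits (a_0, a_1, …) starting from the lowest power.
(a_0, a_1, …) = (0, 2, 0, 1, 1, 1, 0, 0, 1)

Repeated division by 3 gives the digits low-to-high: 6918 = 2·3^1 + 1·3^3 + 1·3^4 + 1·3^5 + 1·3^8. Digit sequence: (0, 2, 0, 1, 1, 1, 0, 0, 1).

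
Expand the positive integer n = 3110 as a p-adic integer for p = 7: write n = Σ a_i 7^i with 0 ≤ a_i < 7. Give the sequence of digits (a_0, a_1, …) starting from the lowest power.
(a_0, a_1, …) = (2, 3, 0, 2, 1)

Repeated division by 7 gives the digits low-to-high: 3110 = 2 + 3·7^1 + 2·7^3 + 1·7^4. Digit sequence: (2, 3, 0, 2, 1).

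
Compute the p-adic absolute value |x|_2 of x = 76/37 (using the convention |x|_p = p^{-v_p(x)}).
|76/37|_2 = 1/4

Step 1 — compute v_2(x) by factoring powers of 2 out of the numerator and denominator: v_2(76/37) = 2. Step 2 — apply |x|_p = p^{-v_p(x)} = 2^{-2} = 1/4.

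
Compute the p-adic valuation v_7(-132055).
v_7(-132055) = 4

v_7(n) is the largest exponent k such that 7^k divides n. Factor out: -132055 = -7^4 · 55. (Sign doesn't affect v_p.) So v_7(-132055) = 4.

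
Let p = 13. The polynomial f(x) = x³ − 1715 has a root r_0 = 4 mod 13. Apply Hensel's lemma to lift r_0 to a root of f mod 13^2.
r_1 = 56 (mod 169)

Hensel: r_{i+1} = r_i − f(r_i)/f′(r_i) mod 13^{i+2}, where f′(x) = 3x². Iterate:
  r_0 = 4 (mod 13)
  r_1 = 56 (mod 169)
Final: r = 56 with f(r) ≡ 0 mod 13^2.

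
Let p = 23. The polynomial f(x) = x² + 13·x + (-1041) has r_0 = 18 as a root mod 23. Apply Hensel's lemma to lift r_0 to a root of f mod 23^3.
r_2 = 1237 (mod 12167)

Hensel: r_{i+1} = r_i − f(r_i)·(f′(r_i))^{-1} mod 23^{i+2}, f′(x) = 2x + 13. Iterate:
  r_0 = 18 (mod 23)
  r_1 = 179 (mod 529)
  r_2 = 1237 (mod 12167)
Final: r = 1237 satisfies f(r) ≡ 0 mod 23^3.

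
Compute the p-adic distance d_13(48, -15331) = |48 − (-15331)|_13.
d_13(48, -15331) = 1/2197

Step 1 — x − y = 48 − (-15331) = 15379. Step 2 — v_13(15379) = 3 (factor: 15379 = (13^3 · 7); the sign does not affect v_p). Step 3 — |x − y|_13 = 13^{-3} = 1/2197.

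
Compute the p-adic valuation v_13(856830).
v_13(856830) = 4

v_13(n) is the largest exponent k such that 13^k divides n. Factor out: 856830 = 13^4 · 30. (Sign doesn't affect v_p.) So v_13(856830) = 4.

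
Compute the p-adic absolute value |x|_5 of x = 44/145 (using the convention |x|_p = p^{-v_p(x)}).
|44/145|_5 = 5

Step 1 — compute v_5(x) by factoring powers of 5 out of the numerator and denominator: v_5(44/145) = -1. Step 2 — apply |x|_p = p^{-v_p(x)} = 5^{1} = 5.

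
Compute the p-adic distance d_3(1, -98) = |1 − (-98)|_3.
d_3(1, -98) = 1/9

Step 1 — x − y = 1 − (-98) = 99. Step 2 — v_3(99) = 2 (factor: 99 = (3^2 · 11); the sign does not affect v_p). Step 3 — |x − y|_3 = 3^{-2} = 1/9.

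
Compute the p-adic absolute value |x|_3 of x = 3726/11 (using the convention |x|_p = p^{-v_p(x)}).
|3726/11|_3 = 1/81

Step 1 — compute v_3(x) by factoring powers of 3 out of the numerator and denominator: v_3(3726/11) = 4. Step 2 — apply |x|_p = p^{-v_p(x)} = 3^{-4} = 1/81.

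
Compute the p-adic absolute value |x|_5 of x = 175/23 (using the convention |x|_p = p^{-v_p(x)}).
|175/23|_5 = 1/25

Step 1 — compute v_5(x) by factoring powers of 5 out of the numerator and denominator: v_5(175/23) = 2. Step 2 — apply |x|_p = p^{-v_p(x)} = 5^{-2} = 1/25.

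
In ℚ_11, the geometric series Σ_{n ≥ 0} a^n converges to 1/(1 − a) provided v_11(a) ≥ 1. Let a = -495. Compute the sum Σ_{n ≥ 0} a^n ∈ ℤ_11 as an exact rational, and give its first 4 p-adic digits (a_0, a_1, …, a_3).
Σ a^n = 1/(1 − a) = 1/496;  first 4 digits = (1, 10, 7, 6)

v_11(a) = 1 ≥ 1, so the series converges in ℤ_11 to 1/(1 − a) = 1/(1 − (-495)) = 1/496. Expand this rational in ℤ_11: compute digits iteratively via d_i = x_i mod 11, x_{i+1} = (x_i − d_i)/11. The first 4 digits are (1, 10, 7, 6).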